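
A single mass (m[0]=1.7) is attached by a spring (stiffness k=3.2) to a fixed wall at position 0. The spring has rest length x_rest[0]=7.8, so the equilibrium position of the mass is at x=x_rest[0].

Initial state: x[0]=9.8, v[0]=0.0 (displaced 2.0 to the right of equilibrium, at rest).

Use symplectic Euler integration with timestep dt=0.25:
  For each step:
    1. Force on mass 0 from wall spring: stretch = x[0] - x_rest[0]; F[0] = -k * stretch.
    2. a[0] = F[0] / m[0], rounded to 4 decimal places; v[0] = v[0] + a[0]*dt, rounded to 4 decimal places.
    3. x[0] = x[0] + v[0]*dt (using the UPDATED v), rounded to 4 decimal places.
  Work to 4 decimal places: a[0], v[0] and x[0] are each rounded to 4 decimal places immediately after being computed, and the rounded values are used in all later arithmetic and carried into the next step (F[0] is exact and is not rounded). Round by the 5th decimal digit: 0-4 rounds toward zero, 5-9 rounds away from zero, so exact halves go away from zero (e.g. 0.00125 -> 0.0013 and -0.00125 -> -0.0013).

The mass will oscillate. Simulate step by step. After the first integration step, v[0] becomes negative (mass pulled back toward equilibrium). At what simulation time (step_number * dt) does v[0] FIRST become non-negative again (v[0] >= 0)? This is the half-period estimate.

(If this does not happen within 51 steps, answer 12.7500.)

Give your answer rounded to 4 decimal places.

Step 0: x=[9.8000] v=[0.0000]
Step 1: x=[9.5647] v=[-0.9412]
Step 2: x=[9.1218] v=[-1.7717]
Step 3: x=[8.5234] v=[-2.3937]
Step 4: x=[7.8399] v=[-2.7341]
Step 5: x=[7.1517] v=[-2.7529]
Step 6: x=[6.5398] v=[-2.4478]
Step 7: x=[6.0761] v=[-1.8548]
Step 8: x=[5.8152] v=[-1.0436]
Step 9: x=[5.7878] v=[-0.1096]
Step 10: x=[5.9971] v=[0.8373]
First v>=0 after going negative at step 10, time=2.5000

Answer: 2.5000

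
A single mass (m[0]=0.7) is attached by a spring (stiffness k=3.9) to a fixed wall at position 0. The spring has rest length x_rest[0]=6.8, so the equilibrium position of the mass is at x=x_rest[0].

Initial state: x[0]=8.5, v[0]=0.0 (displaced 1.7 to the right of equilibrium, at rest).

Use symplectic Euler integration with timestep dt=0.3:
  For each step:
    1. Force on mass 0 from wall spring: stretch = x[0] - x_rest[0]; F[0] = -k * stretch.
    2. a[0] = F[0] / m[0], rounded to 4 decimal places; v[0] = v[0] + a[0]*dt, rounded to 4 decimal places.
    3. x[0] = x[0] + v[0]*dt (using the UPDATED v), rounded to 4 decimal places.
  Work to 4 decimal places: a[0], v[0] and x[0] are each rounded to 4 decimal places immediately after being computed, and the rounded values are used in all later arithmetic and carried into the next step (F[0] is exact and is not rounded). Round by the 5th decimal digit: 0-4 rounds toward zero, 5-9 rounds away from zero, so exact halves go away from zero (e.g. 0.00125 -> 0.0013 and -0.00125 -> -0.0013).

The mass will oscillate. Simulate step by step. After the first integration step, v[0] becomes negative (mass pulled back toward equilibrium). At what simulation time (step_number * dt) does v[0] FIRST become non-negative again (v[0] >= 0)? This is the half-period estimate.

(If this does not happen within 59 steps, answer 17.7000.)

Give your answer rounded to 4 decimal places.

Answer: 1.5000

Derivation:
Step 0: x=[8.5000] v=[0.0000]
Step 1: x=[7.6476] v=[-2.8414]
Step 2: x=[6.3702] v=[-4.2581]
Step 3: x=[5.3083] v=[-3.5397]
Step 4: x=[4.9944] v=[-1.0464]
Step 5: x=[5.5859] v=[1.9715]
First v>=0 after going negative at step 5, time=1.5000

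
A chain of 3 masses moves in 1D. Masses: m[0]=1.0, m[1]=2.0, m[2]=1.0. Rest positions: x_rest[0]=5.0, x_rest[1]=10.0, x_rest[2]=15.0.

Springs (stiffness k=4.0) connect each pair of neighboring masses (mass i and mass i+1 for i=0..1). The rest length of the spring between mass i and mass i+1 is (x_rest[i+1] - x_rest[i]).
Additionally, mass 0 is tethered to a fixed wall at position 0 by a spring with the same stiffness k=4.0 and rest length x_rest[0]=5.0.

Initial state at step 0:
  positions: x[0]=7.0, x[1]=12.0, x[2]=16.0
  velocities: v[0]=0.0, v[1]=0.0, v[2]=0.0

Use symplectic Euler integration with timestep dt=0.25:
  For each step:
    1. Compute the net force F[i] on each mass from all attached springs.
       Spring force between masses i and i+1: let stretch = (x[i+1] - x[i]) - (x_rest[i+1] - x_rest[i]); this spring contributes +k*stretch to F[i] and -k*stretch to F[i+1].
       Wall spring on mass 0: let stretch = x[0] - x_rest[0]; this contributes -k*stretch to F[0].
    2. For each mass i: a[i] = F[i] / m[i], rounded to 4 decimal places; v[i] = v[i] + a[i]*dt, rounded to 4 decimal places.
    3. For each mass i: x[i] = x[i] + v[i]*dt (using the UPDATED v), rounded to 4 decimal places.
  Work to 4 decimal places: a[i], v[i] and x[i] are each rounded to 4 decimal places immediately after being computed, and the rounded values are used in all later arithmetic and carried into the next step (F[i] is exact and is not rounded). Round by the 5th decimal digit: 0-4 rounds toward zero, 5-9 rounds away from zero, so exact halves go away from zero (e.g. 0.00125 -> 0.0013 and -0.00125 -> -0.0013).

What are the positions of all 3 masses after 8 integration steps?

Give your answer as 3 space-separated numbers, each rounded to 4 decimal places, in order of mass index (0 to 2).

Step 0: x=[7.0000 12.0000 16.0000] v=[0.0000 0.0000 0.0000]
Step 1: x=[6.5000 11.8750 16.2500] v=[-2.0000 -0.5000 1.0000]
Step 2: x=[5.7188 11.6250 16.6563] v=[-3.1250 -1.0000 1.6250]
Step 3: x=[4.9844 11.2656 17.0547] v=[-2.9376 -1.4375 1.5937]
Step 4: x=[4.5742 10.8447 17.2559] v=[-1.6408 -1.6836 0.8046]
Step 5: x=[4.5881 10.4414 17.1043] v=[0.0555 -1.6133 -0.6066]
Step 6: x=[4.9183 10.1393 16.5369] v=[1.3207 -1.2085 -2.2695]
Step 7: x=[5.3242 9.9843 15.6201] v=[1.6234 -0.6202 -3.6671]
Step 8: x=[5.5640 9.9512 14.5444] v=[0.9593 -0.1324 -4.3029]

Answer: 5.5640 9.9512 14.5444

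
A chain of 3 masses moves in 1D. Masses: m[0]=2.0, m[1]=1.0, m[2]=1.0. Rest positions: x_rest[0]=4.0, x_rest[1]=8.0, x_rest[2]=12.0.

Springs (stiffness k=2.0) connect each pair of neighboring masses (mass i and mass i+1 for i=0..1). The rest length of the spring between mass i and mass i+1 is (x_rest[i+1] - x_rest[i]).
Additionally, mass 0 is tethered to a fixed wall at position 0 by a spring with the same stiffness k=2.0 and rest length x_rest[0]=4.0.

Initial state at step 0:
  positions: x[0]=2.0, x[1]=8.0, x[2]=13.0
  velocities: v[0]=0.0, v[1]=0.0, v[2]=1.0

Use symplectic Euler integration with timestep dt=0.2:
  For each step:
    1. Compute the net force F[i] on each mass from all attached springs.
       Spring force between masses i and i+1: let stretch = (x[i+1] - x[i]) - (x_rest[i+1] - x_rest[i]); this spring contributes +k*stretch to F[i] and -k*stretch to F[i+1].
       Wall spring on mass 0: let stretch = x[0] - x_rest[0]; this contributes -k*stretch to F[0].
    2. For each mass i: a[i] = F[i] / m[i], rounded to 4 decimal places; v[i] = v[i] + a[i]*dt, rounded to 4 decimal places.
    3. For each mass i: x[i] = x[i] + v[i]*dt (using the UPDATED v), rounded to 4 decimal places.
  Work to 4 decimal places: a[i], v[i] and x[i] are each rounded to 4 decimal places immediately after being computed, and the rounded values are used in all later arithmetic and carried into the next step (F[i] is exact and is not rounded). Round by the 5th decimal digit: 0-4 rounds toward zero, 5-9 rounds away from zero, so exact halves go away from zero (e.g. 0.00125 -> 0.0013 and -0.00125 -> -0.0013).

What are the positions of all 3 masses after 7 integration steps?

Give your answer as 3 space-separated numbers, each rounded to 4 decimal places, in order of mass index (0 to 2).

Answer: 4.9012 7.9197 11.7830

Derivation:
Step 0: x=[2.0000 8.0000 13.0000] v=[0.0000 0.0000 1.0000]
Step 1: x=[2.1600 7.9200 13.1200] v=[0.8000 -0.4000 0.6000]
Step 2: x=[2.4640 7.7952 13.1440] v=[1.5200 -0.6240 0.1200]
Step 3: x=[2.8827 7.6718 13.0601] v=[2.0934 -0.6170 -0.4195]
Step 4: x=[3.3776 7.5963 12.8651] v=[2.4747 -0.3773 -0.9748]
Step 5: x=[3.9062 7.6048 12.5686] v=[2.6429 0.0427 -1.4823]
Step 6: x=[4.4265 7.7146 12.1950] v=[2.6014 0.5488 -1.8678]
Step 7: x=[4.9012 7.9197 11.7830] v=[2.3737 1.0257 -2.0600]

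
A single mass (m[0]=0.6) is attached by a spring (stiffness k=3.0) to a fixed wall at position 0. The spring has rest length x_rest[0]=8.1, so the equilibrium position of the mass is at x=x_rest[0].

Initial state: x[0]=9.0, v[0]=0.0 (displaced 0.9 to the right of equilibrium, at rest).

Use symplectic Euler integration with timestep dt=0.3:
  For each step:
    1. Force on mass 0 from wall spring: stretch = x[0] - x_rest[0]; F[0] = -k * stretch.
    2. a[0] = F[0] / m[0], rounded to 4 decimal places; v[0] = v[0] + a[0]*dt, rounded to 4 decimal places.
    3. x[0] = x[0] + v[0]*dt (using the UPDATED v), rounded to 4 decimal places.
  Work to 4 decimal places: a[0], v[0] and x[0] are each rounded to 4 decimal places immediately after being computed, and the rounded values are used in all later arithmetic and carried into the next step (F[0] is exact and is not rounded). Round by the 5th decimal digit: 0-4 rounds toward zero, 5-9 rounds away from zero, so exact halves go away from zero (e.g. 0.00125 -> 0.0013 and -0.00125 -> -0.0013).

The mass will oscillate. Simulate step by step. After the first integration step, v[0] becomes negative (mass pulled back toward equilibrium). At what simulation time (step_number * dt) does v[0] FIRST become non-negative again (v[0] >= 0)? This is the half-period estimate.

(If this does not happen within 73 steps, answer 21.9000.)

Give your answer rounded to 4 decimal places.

Step 0: x=[9.0000] v=[0.0000]
Step 1: x=[8.5950] v=[-1.3500]
Step 2: x=[7.9673] v=[-2.0925]
Step 3: x=[7.3993] v=[-1.8935]
Step 4: x=[7.1466] v=[-0.8425]
Step 5: x=[7.3229] v=[0.5876]
First v>=0 after going negative at step 5, time=1.5000

Answer: 1.5000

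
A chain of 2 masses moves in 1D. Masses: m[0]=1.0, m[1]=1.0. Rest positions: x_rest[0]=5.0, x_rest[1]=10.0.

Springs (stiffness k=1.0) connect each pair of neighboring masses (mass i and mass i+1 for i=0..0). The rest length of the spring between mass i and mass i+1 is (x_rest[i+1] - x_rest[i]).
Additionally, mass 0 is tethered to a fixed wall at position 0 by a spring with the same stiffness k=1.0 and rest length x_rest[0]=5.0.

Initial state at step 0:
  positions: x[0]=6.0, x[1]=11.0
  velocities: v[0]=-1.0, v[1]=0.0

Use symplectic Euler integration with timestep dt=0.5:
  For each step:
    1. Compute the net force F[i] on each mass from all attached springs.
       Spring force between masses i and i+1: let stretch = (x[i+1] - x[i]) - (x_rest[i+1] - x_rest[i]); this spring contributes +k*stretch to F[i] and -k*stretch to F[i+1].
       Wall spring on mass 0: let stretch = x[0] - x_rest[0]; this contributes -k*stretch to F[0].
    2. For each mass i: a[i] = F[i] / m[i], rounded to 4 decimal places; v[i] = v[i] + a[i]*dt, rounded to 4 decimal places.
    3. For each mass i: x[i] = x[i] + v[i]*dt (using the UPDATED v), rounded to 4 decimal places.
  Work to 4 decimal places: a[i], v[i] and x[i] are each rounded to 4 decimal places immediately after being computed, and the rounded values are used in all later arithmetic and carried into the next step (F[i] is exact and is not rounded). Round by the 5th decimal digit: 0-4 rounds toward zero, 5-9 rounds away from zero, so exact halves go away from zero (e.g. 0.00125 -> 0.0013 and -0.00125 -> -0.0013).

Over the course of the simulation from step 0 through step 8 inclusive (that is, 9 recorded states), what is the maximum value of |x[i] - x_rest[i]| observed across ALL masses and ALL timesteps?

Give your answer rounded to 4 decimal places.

Step 0: x=[6.0000 11.0000] v=[-1.0000 0.0000]
Step 1: x=[5.2500 11.0000] v=[-1.5000 0.0000]
Step 2: x=[4.6250 10.8125] v=[-1.2500 -0.3750]
Step 3: x=[4.3906 10.3281] v=[-0.4688 -0.9688]
Step 4: x=[4.5430 9.6093] v=[0.3047 -1.4376]
Step 5: x=[4.8262 8.8739] v=[0.5664 -1.4708]
Step 6: x=[4.9148 8.3766] v=[0.1772 -0.9947]
Step 7: x=[4.6402 8.2638] v=[-0.5493 -0.2256]
Step 8: x=[4.1114 8.4951] v=[-1.0576 0.4626]
Max displacement = 1.7362

Answer: 1.7362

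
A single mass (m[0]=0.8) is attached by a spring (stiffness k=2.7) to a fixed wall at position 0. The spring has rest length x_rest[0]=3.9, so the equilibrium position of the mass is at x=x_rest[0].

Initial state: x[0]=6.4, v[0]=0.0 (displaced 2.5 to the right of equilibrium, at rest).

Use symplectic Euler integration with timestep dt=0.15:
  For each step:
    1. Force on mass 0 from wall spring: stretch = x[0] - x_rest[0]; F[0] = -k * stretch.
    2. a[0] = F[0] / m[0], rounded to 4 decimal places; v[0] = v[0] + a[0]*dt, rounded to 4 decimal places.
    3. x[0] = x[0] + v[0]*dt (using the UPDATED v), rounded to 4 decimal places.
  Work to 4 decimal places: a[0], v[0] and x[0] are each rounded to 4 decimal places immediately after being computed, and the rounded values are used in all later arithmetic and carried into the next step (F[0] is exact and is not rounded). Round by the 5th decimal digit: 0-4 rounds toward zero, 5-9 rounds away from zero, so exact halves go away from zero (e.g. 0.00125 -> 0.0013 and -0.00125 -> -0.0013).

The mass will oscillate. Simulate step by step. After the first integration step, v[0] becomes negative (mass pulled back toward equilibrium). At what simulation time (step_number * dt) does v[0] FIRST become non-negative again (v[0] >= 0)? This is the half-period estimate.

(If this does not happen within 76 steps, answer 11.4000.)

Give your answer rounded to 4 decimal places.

Answer: 1.8000

Derivation:
Step 0: x=[6.4000] v=[0.0000]
Step 1: x=[6.2102] v=[-1.2656]
Step 2: x=[5.8449] v=[-2.4351]
Step 3: x=[5.3319] v=[-3.4197]
Step 4: x=[4.7102] v=[-4.1446]
Step 5: x=[4.0270] v=[-4.5548]
Step 6: x=[3.3341] v=[-4.6191]
Step 7: x=[2.6842] v=[-4.3326]
Step 8: x=[2.1266] v=[-3.7171]
Step 9: x=[1.7037] v=[-2.8193]
Step 10: x=[1.4476] v=[-1.7074]
Step 11: x=[1.3777] v=[-0.4659]
Step 12: x=[1.4994] v=[0.8110]
First v>=0 after going negative at step 12, time=1.8000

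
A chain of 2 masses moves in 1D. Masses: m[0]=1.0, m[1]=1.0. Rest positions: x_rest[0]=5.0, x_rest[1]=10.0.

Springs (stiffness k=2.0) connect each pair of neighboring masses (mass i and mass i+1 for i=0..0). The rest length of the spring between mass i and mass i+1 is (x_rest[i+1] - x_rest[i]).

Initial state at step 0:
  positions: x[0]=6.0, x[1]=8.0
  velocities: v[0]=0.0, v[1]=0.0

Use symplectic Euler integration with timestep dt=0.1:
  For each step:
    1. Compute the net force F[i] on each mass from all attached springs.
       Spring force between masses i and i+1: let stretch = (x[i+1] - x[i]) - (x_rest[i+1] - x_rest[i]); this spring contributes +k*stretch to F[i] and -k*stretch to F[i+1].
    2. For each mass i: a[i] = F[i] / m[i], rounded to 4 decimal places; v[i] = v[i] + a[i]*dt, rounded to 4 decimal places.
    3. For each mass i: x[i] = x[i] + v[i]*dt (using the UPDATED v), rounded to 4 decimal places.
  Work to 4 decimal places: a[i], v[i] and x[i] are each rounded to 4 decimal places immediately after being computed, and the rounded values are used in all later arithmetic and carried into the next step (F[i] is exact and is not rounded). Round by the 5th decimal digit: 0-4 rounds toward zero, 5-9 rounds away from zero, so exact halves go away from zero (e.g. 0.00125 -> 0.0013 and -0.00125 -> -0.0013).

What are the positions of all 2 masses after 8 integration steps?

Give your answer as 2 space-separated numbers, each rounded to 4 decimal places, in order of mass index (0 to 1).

Answer: 4.3015 9.6985

Derivation:
Step 0: x=[6.0000 8.0000] v=[0.0000 0.0000]
Step 1: x=[5.9400 8.0600] v=[-0.6000 0.6000]
Step 2: x=[5.8224 8.1776] v=[-1.1760 1.1760]
Step 3: x=[5.6519 8.3481] v=[-1.7050 1.7050]
Step 4: x=[5.4353 8.5647] v=[-2.1658 2.1658]
Step 5: x=[5.1813 8.8187] v=[-2.5399 2.5399]
Step 6: x=[4.9001 9.0999] v=[-2.8124 2.8124]
Step 7: x=[4.6029 9.3971] v=[-2.9724 2.9724]
Step 8: x=[4.3015 9.6985] v=[-3.0136 3.0136]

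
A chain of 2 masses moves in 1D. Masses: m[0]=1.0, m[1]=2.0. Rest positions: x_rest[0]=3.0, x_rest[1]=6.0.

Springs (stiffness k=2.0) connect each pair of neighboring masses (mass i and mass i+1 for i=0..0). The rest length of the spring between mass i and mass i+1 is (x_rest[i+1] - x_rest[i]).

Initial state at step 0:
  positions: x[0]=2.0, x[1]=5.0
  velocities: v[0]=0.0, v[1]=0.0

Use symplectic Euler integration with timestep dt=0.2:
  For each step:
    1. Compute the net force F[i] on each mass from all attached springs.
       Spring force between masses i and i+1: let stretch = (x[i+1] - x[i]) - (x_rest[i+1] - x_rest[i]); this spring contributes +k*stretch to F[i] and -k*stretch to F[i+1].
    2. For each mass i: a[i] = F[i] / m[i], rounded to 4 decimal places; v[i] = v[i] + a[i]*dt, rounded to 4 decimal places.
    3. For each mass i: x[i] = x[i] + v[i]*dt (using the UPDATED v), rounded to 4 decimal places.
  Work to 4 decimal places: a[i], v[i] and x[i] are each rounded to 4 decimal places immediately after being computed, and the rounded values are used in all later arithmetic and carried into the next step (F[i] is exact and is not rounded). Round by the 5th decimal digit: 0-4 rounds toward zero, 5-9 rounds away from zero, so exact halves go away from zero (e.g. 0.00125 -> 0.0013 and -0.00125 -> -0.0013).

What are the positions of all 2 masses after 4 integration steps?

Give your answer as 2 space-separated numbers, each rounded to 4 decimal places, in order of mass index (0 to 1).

Step 0: x=[2.0000 5.0000] v=[0.0000 0.0000]
Step 1: x=[2.0000 5.0000] v=[0.0000 0.0000]
Step 2: x=[2.0000 5.0000] v=[0.0000 0.0000]
Step 3: x=[2.0000 5.0000] v=[0.0000 0.0000]
Step 4: x=[2.0000 5.0000] v=[0.0000 0.0000]

Answer: 2.0000 5.0000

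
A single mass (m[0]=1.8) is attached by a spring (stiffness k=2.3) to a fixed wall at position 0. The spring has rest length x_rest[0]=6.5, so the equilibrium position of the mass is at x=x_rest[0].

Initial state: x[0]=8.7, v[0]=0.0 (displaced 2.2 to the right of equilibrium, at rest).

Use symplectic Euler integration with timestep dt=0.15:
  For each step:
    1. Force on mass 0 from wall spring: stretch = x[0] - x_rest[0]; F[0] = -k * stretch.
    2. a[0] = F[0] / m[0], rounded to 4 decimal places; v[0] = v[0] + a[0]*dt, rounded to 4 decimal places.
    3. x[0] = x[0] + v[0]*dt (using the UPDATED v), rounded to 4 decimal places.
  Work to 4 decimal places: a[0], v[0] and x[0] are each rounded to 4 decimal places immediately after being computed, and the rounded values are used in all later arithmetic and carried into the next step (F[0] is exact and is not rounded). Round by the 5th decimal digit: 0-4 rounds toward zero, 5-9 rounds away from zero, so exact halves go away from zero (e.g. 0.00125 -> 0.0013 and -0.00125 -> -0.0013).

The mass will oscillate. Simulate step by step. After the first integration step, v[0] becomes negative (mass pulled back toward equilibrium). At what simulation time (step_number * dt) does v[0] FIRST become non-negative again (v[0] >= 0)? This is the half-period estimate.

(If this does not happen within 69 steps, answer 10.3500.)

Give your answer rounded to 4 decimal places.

Step 0: x=[8.7000] v=[0.0000]
Step 1: x=[8.6367] v=[-0.4217]
Step 2: x=[8.5120] v=[-0.8312]
Step 3: x=[8.3295] v=[-1.2168]
Step 4: x=[8.0944] v=[-1.5675]
Step 5: x=[7.8134] v=[-1.8731]
Step 6: x=[7.4947] v=[-2.1248]
Step 7: x=[7.1474] v=[-2.3155]
Step 8: x=[6.7815] v=[-2.4396]
Step 9: x=[6.4075] v=[-2.4936]
Step 10: x=[6.0361] v=[-2.4759]
Step 11: x=[5.6781] v=[-2.3870]
Step 12: x=[5.3437] v=[-2.2295]
Step 13: x=[5.0425] v=[-2.0079]
Step 14: x=[4.7832] v=[-1.7285]
Step 15: x=[4.5733] v=[-1.3994]
Step 16: x=[4.4188] v=[-1.0301]
Step 17: x=[4.3241] v=[-0.6312]
Step 18: x=[4.2920] v=[-0.2142]
Step 19: x=[4.3234] v=[0.2090]
First v>=0 after going negative at step 19, time=2.8500

Answer: 2.8500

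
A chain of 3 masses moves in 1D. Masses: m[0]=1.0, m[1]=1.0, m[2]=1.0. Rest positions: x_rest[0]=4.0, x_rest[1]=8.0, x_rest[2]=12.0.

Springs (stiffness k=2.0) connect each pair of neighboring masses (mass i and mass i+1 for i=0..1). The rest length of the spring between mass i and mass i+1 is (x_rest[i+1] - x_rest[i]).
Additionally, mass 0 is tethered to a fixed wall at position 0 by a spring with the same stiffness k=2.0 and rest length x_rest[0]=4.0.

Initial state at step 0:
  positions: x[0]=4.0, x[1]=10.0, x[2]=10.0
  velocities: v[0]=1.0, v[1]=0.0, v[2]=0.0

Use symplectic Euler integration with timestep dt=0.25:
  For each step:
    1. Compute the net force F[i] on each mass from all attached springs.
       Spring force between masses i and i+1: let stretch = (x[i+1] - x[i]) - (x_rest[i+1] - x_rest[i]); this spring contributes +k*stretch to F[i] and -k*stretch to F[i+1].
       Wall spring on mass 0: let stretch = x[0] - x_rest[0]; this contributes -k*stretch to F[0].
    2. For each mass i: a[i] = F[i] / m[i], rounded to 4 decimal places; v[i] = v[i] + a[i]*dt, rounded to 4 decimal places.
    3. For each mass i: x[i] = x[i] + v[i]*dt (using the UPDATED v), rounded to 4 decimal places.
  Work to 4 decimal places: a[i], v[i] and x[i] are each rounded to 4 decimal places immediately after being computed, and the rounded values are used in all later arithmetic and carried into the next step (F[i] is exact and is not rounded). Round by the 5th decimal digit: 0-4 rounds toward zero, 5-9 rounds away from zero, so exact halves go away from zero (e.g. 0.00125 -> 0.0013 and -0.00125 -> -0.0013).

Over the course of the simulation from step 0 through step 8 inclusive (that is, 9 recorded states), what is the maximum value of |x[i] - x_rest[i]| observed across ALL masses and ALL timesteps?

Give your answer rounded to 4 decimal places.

Answer: 2.1827

Derivation:
Step 0: x=[4.0000 10.0000 10.0000] v=[1.0000 0.0000 0.0000]
Step 1: x=[4.5000 9.2500 10.5000] v=[2.0000 -3.0000 2.0000]
Step 2: x=[5.0313 8.0625 11.3438] v=[2.1250 -4.7500 3.3750]
Step 3: x=[5.3126 6.9063 12.2774] v=[1.1250 -4.6250 3.7344]
Step 4: x=[5.1290 6.2222 13.0396] v=[-0.7345 -2.7363 3.0489]
Step 5: x=[4.4409 6.2537 13.4497] v=[-2.7524 0.1258 1.6402]
Step 6: x=[3.4243 6.9581 13.4603] v=[-4.0665 2.8174 0.0422]
Step 7: x=[2.4214 8.0335 13.1581] v=[-4.0118 4.3016 -1.2089]
Step 8: x=[1.8173 9.0480 12.7153] v=[-2.4165 4.0579 -1.7712]
Max displacement = 2.1827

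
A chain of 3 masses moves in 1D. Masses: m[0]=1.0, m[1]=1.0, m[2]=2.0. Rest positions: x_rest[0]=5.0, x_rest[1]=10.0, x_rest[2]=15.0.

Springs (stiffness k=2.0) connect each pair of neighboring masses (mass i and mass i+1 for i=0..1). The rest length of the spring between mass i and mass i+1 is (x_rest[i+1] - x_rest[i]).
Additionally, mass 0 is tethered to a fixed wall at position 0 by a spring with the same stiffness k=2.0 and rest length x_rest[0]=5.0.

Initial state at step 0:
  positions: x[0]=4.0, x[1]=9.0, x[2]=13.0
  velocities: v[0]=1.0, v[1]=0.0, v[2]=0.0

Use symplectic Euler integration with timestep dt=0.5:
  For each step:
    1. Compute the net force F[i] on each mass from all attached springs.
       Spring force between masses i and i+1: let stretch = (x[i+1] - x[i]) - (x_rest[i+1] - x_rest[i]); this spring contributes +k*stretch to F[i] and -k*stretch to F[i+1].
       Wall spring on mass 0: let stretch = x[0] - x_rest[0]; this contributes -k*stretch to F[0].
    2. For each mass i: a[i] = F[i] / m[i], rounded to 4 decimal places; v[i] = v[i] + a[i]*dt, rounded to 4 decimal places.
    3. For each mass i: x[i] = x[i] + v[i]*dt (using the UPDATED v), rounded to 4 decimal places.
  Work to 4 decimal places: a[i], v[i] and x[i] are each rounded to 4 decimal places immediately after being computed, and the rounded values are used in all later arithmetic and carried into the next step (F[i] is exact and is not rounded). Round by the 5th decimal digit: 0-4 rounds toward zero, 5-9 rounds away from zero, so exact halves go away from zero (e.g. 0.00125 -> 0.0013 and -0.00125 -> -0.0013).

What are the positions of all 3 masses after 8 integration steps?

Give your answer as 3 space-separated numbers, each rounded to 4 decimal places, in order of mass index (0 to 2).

Answer: 5.2928 11.5182 16.1438

Derivation:
Step 0: x=[4.0000 9.0000 13.0000] v=[1.0000 0.0000 0.0000]
Step 1: x=[5.0000 8.5000 13.2500] v=[2.0000 -1.0000 0.5000]
Step 2: x=[5.2500 8.6250 13.5625] v=[0.5000 0.2500 0.6250]
Step 3: x=[4.5625 9.5313 13.8907] v=[-1.3750 1.8125 0.6563]
Step 4: x=[4.0782 10.1329 14.3790] v=[-0.9687 1.2031 0.9766]
Step 5: x=[4.5821 9.8302 15.0558] v=[1.0078 -0.6055 1.3536]
Step 6: x=[5.4190 9.5162 15.6762] v=[1.6738 -0.6280 1.2408]
Step 7: x=[5.5950 10.2336 16.0066] v=[0.3520 1.4348 0.6608]
Step 8: x=[5.2928 11.5182 16.1438] v=[-0.6044 2.5692 0.2743]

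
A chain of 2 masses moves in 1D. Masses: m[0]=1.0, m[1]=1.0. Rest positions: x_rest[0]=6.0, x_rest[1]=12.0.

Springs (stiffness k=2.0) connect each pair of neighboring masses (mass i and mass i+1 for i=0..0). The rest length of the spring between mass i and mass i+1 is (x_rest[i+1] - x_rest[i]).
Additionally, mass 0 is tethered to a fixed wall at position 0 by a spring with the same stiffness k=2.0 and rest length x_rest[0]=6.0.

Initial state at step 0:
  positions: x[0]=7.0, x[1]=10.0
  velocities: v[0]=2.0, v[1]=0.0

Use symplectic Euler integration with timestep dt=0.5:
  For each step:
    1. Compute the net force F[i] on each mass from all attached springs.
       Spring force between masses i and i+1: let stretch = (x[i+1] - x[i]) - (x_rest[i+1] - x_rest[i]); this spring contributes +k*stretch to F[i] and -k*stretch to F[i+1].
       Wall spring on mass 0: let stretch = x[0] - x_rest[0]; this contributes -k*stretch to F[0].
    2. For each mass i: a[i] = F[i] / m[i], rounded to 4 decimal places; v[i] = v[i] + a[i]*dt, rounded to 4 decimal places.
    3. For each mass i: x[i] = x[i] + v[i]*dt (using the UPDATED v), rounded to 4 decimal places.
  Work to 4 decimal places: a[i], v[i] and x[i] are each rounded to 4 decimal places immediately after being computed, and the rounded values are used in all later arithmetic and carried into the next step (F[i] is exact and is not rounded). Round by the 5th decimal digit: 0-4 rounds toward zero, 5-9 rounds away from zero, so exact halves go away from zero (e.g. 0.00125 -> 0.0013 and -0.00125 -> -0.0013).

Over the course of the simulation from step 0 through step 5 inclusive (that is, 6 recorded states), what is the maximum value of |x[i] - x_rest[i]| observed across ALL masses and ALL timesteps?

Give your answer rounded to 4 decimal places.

Answer: 2.6563

Derivation:
Step 0: x=[7.0000 10.0000] v=[2.0000 0.0000]
Step 1: x=[6.0000 11.5000] v=[-2.0000 3.0000]
Step 2: x=[4.7500 13.2500] v=[-2.5000 3.5000]
Step 3: x=[5.3750 13.7500] v=[1.2500 1.0000]
Step 4: x=[7.5000 13.0625] v=[4.2500 -1.3750]
Step 5: x=[8.6563 12.5938] v=[2.3125 -0.9375]
Max displacement = 2.6563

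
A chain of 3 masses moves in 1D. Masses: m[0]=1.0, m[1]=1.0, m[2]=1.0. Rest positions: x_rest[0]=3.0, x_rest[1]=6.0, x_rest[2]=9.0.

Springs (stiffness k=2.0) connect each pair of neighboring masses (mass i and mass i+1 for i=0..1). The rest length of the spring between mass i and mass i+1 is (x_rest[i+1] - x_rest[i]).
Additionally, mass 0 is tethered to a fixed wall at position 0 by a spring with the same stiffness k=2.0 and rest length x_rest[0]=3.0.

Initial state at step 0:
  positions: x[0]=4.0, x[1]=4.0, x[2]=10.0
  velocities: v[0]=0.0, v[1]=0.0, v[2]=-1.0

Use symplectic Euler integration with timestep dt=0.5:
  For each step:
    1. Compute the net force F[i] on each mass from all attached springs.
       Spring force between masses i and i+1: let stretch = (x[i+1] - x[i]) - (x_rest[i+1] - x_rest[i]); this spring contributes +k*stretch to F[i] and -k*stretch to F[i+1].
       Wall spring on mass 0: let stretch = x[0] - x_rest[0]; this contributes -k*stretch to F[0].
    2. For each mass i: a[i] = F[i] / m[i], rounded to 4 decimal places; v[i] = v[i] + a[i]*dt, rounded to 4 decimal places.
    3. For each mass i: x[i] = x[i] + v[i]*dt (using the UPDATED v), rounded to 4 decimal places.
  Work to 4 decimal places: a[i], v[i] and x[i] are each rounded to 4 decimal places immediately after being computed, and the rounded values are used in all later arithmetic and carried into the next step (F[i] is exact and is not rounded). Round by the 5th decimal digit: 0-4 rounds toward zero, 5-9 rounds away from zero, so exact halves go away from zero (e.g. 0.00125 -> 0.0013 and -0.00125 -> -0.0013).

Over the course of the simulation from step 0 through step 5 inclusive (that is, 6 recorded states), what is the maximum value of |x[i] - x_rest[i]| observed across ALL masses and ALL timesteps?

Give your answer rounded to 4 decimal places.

Step 0: x=[4.0000 4.0000 10.0000] v=[0.0000 0.0000 -1.0000]
Step 1: x=[2.0000 7.0000 8.0000] v=[-4.0000 6.0000 -4.0000]
Step 2: x=[1.5000 8.0000 7.0000] v=[-1.0000 2.0000 -2.0000]
Step 3: x=[3.5000 5.2500 8.0000] v=[4.0000 -5.5000 2.0000]
Step 4: x=[4.6250 3.0000 9.1250] v=[2.2500 -4.5000 2.2500]
Step 5: x=[2.6250 4.6250 8.6875] v=[-4.0000 3.2500 -0.8750]
Max displacement = 3.0000

Answer: 3.0000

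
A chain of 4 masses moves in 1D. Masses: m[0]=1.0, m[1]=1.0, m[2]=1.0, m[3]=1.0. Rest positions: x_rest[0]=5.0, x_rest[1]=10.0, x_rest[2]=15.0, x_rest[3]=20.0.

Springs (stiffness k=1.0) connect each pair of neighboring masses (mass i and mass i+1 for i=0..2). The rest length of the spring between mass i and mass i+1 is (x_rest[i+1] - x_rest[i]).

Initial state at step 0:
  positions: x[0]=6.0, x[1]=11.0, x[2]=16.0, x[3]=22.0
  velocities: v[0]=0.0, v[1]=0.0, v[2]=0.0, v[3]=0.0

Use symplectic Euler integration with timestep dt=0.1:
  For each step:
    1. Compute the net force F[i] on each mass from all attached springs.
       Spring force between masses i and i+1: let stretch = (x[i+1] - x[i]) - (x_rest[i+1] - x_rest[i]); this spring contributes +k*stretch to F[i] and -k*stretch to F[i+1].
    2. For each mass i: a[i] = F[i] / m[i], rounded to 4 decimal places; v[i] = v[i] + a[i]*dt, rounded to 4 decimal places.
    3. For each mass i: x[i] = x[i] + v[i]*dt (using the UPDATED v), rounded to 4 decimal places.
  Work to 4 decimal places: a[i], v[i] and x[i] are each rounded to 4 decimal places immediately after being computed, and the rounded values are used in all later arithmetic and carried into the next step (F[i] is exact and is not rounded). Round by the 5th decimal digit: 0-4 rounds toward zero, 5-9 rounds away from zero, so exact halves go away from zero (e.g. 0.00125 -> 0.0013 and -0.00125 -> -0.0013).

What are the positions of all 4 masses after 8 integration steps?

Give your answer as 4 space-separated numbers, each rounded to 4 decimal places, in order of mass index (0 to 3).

Answer: 6.0004 11.0188 16.3011 21.6798

Derivation:
Step 0: x=[6.0000 11.0000 16.0000 22.0000] v=[0.0000 0.0000 0.0000 0.0000]
Step 1: x=[6.0000 11.0000 16.0100 21.9900] v=[0.0000 0.0000 0.1000 -0.1000]
Step 2: x=[6.0000 11.0001 16.0297 21.9702] v=[0.0000 0.0010 0.1970 -0.1980]
Step 3: x=[6.0000 11.0005 16.0585 21.9410] v=[0.0000 0.0040 0.2881 -0.2921]
Step 4: x=[6.0000 11.0015 16.0956 21.9030] v=[0.0001 0.0098 0.3706 -0.3804]
Step 5: x=[6.0000 11.0034 16.1398 21.8569] v=[0.0003 0.0191 0.4419 -0.4611]
Step 6: x=[6.0001 11.0066 16.1898 21.8036] v=[0.0006 0.0324 0.5000 -0.5328]
Step 7: x=[6.0002 11.0116 16.2441 21.7442] v=[0.0013 0.0501 0.5431 -0.5942]
Step 8: x=[6.0004 11.0188 16.3011 21.6798] v=[0.0024 0.0722 0.5699 -0.6442]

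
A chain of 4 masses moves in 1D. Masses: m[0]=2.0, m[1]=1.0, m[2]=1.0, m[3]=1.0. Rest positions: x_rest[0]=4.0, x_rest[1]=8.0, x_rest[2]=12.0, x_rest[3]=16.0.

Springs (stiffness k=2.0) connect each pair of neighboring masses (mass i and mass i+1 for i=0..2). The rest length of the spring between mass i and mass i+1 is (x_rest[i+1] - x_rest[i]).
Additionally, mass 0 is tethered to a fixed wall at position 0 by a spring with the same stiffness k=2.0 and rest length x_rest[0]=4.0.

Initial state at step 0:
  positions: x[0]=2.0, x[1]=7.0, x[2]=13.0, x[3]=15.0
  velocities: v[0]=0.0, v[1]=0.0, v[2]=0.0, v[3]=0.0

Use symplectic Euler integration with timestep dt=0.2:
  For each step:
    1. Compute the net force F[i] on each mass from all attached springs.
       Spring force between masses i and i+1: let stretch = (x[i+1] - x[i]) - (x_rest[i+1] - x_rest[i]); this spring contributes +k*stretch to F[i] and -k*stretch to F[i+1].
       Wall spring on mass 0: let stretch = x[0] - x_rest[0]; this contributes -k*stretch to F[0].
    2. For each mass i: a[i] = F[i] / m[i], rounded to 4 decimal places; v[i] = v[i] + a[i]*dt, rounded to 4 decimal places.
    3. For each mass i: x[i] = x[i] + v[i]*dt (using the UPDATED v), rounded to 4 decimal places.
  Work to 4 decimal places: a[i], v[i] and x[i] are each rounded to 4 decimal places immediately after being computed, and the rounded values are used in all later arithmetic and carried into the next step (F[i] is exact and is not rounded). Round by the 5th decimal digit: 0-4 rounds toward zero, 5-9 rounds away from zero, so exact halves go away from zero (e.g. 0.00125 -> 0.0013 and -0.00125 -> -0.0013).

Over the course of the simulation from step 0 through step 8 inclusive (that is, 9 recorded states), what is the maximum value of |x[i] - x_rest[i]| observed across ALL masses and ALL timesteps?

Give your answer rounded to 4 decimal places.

Step 0: x=[2.0000 7.0000 13.0000 15.0000] v=[0.0000 0.0000 0.0000 0.0000]
Step 1: x=[2.1200 7.0800 12.6800 15.1600] v=[0.6000 0.4000 -1.6000 0.8000]
Step 2: x=[2.3536 7.2112 12.1104 15.4416] v=[1.1680 0.6560 -2.8480 1.4080]
Step 3: x=[2.6874 7.3457 11.4154 15.7767] v=[1.6688 0.6726 -3.4752 1.6755]
Step 4: x=[3.1000 7.4331 10.7437 16.0829] v=[2.0630 0.4372 -3.3586 1.5310]
Step 5: x=[3.5619 7.4387 10.2343 16.2820] v=[2.3096 0.0282 -2.5472 0.9953]
Step 6: x=[4.0364 7.3578 9.9850 16.3172] v=[2.3726 -0.4043 -1.2464 0.1762]
Step 7: x=[4.4823 7.2214 10.0321 16.1659] v=[2.2296 -0.6820 0.2356 -0.7567]
Step 8: x=[4.8585 7.0907 10.3451 15.8439] v=[1.8810 -0.6534 1.5648 -1.6102]
Max displacement = 2.0150

Answer: 2.0150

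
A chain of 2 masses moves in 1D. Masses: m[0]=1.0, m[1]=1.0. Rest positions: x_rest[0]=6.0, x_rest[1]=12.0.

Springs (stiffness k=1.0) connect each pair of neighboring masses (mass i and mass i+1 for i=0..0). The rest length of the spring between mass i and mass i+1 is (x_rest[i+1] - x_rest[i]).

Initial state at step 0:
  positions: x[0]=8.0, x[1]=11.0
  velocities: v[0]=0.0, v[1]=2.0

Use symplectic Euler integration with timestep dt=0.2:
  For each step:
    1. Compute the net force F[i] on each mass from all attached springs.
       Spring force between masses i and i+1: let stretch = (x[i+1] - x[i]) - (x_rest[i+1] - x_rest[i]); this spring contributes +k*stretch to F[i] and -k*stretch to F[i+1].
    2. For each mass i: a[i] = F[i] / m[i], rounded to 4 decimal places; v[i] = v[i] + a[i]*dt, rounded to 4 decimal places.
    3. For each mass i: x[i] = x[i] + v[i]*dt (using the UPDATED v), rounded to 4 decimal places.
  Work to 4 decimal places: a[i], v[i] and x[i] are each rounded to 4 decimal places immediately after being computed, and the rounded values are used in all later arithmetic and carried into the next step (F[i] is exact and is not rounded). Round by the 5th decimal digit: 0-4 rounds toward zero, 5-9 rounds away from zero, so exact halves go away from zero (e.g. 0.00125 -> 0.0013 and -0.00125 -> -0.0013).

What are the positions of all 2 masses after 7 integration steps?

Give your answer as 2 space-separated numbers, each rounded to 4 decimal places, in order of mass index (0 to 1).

Step 0: x=[8.0000 11.0000] v=[0.0000 2.0000]
Step 1: x=[7.8800 11.5200] v=[-0.6000 2.6000]
Step 2: x=[7.6656 12.1344] v=[-1.0720 3.0720]
Step 3: x=[7.3900 12.8100] v=[-1.3782 3.3782]
Step 4: x=[7.0912 13.5088] v=[-1.4942 3.4942]
Step 5: x=[6.8091 14.1909] v=[-1.4107 3.4107]
Step 6: x=[6.5822 14.8178] v=[-1.1343 3.1343]
Step 7: x=[6.4448 15.3552] v=[-0.6872 2.6872]

Answer: 6.4448 15.3552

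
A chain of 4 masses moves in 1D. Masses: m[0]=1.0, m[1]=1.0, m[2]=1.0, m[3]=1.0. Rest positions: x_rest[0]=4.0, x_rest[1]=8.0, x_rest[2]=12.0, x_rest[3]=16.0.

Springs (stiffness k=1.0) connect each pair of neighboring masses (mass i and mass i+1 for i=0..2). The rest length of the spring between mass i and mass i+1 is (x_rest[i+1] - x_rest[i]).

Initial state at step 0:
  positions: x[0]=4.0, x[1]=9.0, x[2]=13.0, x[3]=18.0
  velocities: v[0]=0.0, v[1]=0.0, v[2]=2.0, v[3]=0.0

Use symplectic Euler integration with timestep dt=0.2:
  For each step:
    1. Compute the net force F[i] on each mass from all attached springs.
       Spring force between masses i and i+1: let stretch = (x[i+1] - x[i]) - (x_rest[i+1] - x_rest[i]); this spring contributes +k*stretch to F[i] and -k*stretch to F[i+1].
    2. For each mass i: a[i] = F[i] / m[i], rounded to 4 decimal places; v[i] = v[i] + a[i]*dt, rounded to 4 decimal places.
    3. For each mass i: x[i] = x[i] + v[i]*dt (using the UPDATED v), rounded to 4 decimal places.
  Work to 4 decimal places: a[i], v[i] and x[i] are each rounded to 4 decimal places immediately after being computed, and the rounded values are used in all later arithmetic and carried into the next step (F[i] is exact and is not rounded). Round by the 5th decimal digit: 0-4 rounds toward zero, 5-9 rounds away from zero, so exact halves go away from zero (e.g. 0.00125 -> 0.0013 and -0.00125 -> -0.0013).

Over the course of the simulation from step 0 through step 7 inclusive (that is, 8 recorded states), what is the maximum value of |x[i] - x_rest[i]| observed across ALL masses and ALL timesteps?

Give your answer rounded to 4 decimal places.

Step 0: x=[4.0000 9.0000 13.0000 18.0000] v=[0.0000 0.0000 2.0000 0.0000]
Step 1: x=[4.0400 8.9600 13.4400 17.9600] v=[0.2000 -0.2000 2.2000 -0.2000]
Step 2: x=[4.1168 8.9024 13.8816 17.8992] v=[0.3840 -0.2880 2.2080 -0.3040]
Step 3: x=[4.2250 8.8525 14.2847 17.8377] v=[0.5411 -0.2493 2.0157 -0.3075]
Step 4: x=[4.3583 8.8348 14.6127 17.7941] v=[0.6666 -0.0884 1.6399 -0.2181]
Step 5: x=[4.5107 8.8692 14.8368 17.7832] v=[0.7619 0.1719 1.1206 -0.0544]
Step 6: x=[4.6774 8.9679 14.9401 17.8145] v=[0.8336 0.4937 0.5164 0.1563]
Step 7: x=[4.8557 9.1339 14.9195 17.8908] v=[0.8917 0.8300 -0.1032 0.3814]
Max displacement = 2.9401

Answer: 2.9401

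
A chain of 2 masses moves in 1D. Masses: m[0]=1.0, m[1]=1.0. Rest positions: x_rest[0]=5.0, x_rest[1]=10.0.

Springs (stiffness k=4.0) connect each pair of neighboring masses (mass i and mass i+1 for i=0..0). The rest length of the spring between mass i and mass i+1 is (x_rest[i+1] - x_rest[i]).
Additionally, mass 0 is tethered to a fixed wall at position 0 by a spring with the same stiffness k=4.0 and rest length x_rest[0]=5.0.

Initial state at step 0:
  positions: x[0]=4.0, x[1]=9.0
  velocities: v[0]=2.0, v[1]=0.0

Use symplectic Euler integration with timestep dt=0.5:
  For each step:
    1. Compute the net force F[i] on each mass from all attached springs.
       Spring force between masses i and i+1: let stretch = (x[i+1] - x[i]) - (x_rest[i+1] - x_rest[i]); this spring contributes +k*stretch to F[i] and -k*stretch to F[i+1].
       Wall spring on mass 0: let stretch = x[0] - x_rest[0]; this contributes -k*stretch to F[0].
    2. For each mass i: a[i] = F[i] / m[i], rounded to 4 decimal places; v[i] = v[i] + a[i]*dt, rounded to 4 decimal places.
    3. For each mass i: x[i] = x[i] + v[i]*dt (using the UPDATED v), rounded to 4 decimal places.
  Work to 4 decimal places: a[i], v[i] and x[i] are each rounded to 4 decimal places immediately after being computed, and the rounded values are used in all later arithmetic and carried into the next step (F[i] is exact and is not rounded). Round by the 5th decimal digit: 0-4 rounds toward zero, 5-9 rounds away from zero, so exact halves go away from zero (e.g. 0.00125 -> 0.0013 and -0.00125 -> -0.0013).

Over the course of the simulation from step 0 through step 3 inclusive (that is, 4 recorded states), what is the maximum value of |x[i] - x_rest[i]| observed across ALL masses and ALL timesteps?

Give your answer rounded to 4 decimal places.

Step 0: x=[4.0000 9.0000] v=[2.0000 0.0000]
Step 1: x=[6.0000 9.0000] v=[4.0000 0.0000]
Step 2: x=[5.0000 11.0000] v=[-2.0000 4.0000]
Step 3: x=[5.0000 12.0000] v=[0.0000 2.0000]
Max displacement = 2.0000

Answer: 2.0000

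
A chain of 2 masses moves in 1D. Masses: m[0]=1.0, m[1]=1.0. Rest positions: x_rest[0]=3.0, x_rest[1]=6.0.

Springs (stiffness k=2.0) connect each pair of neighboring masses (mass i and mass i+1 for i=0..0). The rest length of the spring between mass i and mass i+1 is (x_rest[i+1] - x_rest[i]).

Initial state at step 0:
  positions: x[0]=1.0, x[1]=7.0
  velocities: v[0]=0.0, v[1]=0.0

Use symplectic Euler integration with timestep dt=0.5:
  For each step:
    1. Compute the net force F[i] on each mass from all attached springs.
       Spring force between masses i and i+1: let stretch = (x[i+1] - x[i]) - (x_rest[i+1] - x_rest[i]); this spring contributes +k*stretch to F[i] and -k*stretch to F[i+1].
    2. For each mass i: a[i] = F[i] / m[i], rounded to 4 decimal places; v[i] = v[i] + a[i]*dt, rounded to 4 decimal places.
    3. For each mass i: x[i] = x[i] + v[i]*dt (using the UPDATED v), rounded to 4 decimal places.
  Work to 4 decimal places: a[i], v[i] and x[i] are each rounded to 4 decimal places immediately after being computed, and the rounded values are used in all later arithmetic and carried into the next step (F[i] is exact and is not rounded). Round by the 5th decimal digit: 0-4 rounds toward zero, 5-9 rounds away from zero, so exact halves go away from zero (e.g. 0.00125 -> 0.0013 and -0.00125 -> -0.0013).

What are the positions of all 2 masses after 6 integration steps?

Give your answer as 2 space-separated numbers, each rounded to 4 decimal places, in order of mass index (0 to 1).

Answer: 1.0000 7.0000

Derivation:
Step 0: x=[1.0000 7.0000] v=[0.0000 0.0000]
Step 1: x=[2.5000 5.5000] v=[3.0000 -3.0000]
Step 2: x=[4.0000 4.0000] v=[3.0000 -3.0000]
Step 3: x=[4.0000 4.0000] v=[0.0000 0.0000]
Step 4: x=[2.5000 5.5000] v=[-3.0000 3.0000]
Step 5: x=[1.0000 7.0000] v=[-3.0000 3.0000]
Step 6: x=[1.0000 7.0000] v=[0.0000 0.0000]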